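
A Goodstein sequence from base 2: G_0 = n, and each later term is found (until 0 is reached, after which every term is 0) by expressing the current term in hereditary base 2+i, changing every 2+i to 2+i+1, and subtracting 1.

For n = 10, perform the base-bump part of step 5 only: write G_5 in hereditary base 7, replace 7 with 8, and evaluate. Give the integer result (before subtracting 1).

84073324

10 —HB2→ 2^(2 + 1) + 2 —bump→ 3^(3 + 1) + 3 = 84 —(−1)→ 83
83 —HB3→ 3^(3 + 1) + 2 —bump→ 4^(4 + 1) + 2 = 1026 —(−1)→ 1025
1025 —HB4→ 4^(4 + 1) + 1 —bump→ 5^(5 + 1) + 1 = 15626 —(−1)→ 15625
15625 —HB5→ 5^(5 + 1) —bump→ 6^(6 + 1) = 279936 —(−1)→ 279935
279935 —HB6→ 5·6^6 + 5·6^5 + 5·6^4 + 5·6^3 + 5·6^2 + 5·6 + 5 —bump→ 5·7^7 + 5·7^5 + 5·7^4 + 5·7^3 + 5·7^2 + 5·7 + 5 = 4215755 —(−1)→ 4215754
4215754 —HB7→ 5·7^7 + 5·7^5 + 5·7^4 + 5·7^3 + 5·7^2 + 5·7 + 4 —bump→ 5·8^8 + 5·8^5 + 5·8^4 + 5·8^3 + 5·8^2 + 5·8 + 4 = 84073324 —(−1)→ 84073323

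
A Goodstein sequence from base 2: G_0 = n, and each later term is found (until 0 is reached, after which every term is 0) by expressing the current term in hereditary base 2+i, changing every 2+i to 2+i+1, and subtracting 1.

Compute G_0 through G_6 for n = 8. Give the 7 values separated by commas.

8, 80, 553, 6310, 93395, 1647195, 33554571

base 2: 8 = 2^(2 + 1); at 3: 3^(3 + 1) = 81; next = 80
base 3: 80 = 2·3^3 + 2·3^2 + 2·3 + 2; at 4: 2·4^4 + 2·4^2 + 2·4 + 2 = 554; next = 553
base 4: 553 = 2·4^4 + 2·4^2 + 2·4 + 1; at 5: 2·5^5 + 2·5^2 + 2·5 + 1 = 6311; next = 6310
base 5: 6310 = 2·5^5 + 2·5^2 + 2·5; at 6: 2·6^6 + 2·6^2 + 2·6 = 93396; next = 93395
base 6: 93395 = 2·6^6 + 2·6^2 + 6 + 5; at 7: 2·7^7 + 2·7^2 + 7 + 5 = 1647196; next = 1647195
base 7: 1647195 = 2·7^7 + 2·7^2 + 7 + 4; at 8: 2·8^8 + 2·8^2 + 8 + 4 = 33554572; next = 33554571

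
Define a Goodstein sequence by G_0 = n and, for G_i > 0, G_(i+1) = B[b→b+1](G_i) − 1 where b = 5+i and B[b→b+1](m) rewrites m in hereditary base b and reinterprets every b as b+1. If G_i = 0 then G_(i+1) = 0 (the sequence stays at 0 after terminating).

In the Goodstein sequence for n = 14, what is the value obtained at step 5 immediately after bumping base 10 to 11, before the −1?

20

i=0: 14 = 2·5 + 4 (b=5); 5→6: 2·6 + 4 = 16; 16−1 = 15
i=1: 15 = 2·6 + 3 (b=6); 6→7: 2·7 + 3 = 17; 17−1 = 16
i=2: 16 = 2·7 + 2 (b=7); 7→8: 2·8 + 2 = 18; 18−1 = 17
i=3: 17 = 2·8 + 1 (b=8); 8→9: 2·9 + 1 = 19; 19−1 = 18
i=4: 18 = 2·9 (b=9); 9→10: 2·10 = 20; 20−1 = 19
i=5: 19 = 10 + 9 (b=10); 10→11: 11 + 9 = 20; 20−1 = 19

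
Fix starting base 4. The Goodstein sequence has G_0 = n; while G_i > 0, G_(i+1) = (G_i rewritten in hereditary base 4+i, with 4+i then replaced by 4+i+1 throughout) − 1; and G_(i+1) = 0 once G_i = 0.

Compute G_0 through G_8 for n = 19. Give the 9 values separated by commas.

19, 27, 37, 49, 63, 69, 75, 81, 87

G_0=19  [base 4] 4^2 + 3  →[4↦5]→  5^2 + 3 = 28  −1 ⇒ G_1=27
G_1=27  [base 5] 5^2 + 2  →[5↦6]→  6^2 + 2 = 38  −1 ⇒ G_2=37
G_2=37  [base 6] 6^2 + 1  →[6↦7]→  7^2 + 1 = 50  −1 ⇒ G_3=49
G_3=49  [base 7] 7^2  →[7↦8]→  8^2 = 64  −1 ⇒ G_4=63
G_4=63  [base 8] 7·8 + 7  →[8↦9]→  7·9 + 7 = 70  −1 ⇒ G_5=69
G_5=69  [base 9] 7·9 + 6  →[9↦10]→  7·10 + 6 = 76  −1 ⇒ G_6=75
G_6=75  [base 10] 7·10 + 5  →[10↦11]→  7·11 + 5 = 82  −1 ⇒ G_7=81
G_7=81  [base 11] 7·11 + 4  →[11↦12]→  7·12 + 4 = 88  −1 ⇒ G_8=87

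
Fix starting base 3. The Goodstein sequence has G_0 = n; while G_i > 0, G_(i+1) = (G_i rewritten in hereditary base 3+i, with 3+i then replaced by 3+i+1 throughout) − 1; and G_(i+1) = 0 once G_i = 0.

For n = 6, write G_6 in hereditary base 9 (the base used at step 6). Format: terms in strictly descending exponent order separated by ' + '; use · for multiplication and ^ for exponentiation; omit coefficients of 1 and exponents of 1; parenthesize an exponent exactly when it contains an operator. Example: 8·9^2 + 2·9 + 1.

6

step 0: 6 = 2·3; sub 4 for 3: 2·4; = 8; G_1 = 8−1 = 7
step 1: 7 = 4 + 3; sub 5 for 4: 5 + 3; = 8; G_2 = 8−1 = 7
step 2: 7 = 5 + 2; sub 6 for 5: 6 + 2; = 8; G_3 = 8−1 = 7
step 3: 7 = 6 + 1; sub 7 for 6: 7 + 1; = 8; G_4 = 8−1 = 7
step 4: 7 = 7; sub 8 for 7: 8; = 8; G_5 = 8−1 = 7
step 5: 7 = 7; sub 9 for 8: 7; = 7; G_6 = 7−1 = 6
step 6: 6 = 6; sub 10 for 9: 6; = 6; G_7 = 6−1 = 5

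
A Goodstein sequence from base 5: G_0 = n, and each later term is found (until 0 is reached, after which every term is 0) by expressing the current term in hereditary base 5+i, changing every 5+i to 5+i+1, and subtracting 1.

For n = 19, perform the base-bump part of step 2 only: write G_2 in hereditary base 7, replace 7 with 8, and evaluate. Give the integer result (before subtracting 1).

26

step 0: 19 = 3·5 + 4; sub 6 for 5: 3·6 + 4; = 22; G_1 = 22−1 = 21
step 1: 21 = 3·6 + 3; sub 7 for 6: 3·7 + 3; = 24; G_2 = 24−1 = 23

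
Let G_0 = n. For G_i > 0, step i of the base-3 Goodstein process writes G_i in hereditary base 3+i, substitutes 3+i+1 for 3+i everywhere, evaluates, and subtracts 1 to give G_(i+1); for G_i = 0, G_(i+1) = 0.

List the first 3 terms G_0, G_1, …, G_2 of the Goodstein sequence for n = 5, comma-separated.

G_0 = 5. HB_3(5) = 3 + 2. Bump = 6. G_1 = 5.
G_1 = 5. HB_4(5) = 4 + 1. Bump = 6. G_2 = 5.

5, 5, 5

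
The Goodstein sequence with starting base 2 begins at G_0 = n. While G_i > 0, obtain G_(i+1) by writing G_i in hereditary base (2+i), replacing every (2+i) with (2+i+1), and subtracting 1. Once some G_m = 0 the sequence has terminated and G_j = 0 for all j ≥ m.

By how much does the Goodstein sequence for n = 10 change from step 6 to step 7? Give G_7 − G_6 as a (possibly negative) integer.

1853361269

step 0: 10 = 2^(2 + 1) + 2; sub 3 for 2: 3^(3 + 1) + 3; = 84; G_1 = 84−1 = 83
step 1: 83 = 3^(3 + 1) + 2; sub 4 for 3: 4^(4 + 1) + 2; = 1026; G_2 = 1026−1 = 1025
step 2: 1025 = 4^(4 + 1) + 1; sub 5 for 4: 5^(5 + 1) + 1; = 15626; G_3 = 15626−1 = 15625
step 3: 15625 = 5^(5 + 1); sub 6 for 5: 6^(6 + 1); = 279936; G_4 = 279936−1 = 279935
step 4: 279935 = 5·6^6 + 5·6^5 + 5·6^4 + 5·6^3 + 5·6^2 + 5·6 + 5; sub 7 for 6: 5·7^7 + 5·7^5 + 5·7^4 + 5·7^3 + 5·7^2 + 5·7 + 5; = 4215755; G_5 = 4215755−1 = 4215754
step 5: 4215754 = 5·7^7 + 5·7^5 + 5·7^4 + 5·7^3 + 5·7^2 + 5·7 + 4; sub 8 for 7: 5·8^8 + 5·8^5 + 5·8^4 + 5·8^3 + 5·8^2 + 5·8 + 4; = 84073324; G_6 = 84073324−1 = 84073323
step 6: 84073323 = 5·8^8 + 5·8^5 + 5·8^4 + 5·8^3 + 5·8^2 + 5·8 + 3; sub 9 for 8: 5·9^9 + 5·9^5 + 5·9^4 + 5·9^3 + 5·9^2 + 5·9 + 3; = 1937434593; G_7 = 1937434593−1 = 1937434592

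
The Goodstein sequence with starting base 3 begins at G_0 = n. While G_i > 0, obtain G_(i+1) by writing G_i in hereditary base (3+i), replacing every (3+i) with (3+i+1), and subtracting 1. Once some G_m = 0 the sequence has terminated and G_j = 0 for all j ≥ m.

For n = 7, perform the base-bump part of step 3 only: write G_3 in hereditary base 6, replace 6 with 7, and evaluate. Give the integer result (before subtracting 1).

10

G_0 = 7. HB_3(7) = 2·3 + 1. Bump = 9. G_1 = 8.
G_1 = 8. HB_4(8) = 2·4. Bump = 10. G_2 = 9.
G_2 = 9. HB_5(9) = 5 + 4. Bump = 10. G_3 = 9.
G_3 = 9. HB_6(9) = 6 + 3. Bump = 10. G_4 = 9.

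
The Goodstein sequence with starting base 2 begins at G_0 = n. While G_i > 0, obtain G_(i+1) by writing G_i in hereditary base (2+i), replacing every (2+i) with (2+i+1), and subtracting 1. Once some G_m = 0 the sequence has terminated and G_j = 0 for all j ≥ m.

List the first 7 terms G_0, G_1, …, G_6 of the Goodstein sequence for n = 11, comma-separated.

11, 84, 1027, 15627, 279937, 5764801, 134217727

(0) 11|_2 = 2^(2 + 1) + 2 + 1 ↦ 3^(3 + 1) + 3 + 1|_3 = 85 ⇒ 84
(1) 84|_3 = 3^(3 + 1) + 3 ↦ 4^(4 + 1) + 4|_4 = 1028 ⇒ 1027
(2) 1027|_4 = 4^(4 + 1) + 3 ↦ 5^(5 + 1) + 3|_5 = 15628 ⇒ 15627
(3) 15627|_5 = 5^(5 + 1) + 2 ↦ 6^(6 + 1) + 2|_6 = 279938 ⇒ 279937
(4) 279937|_6 = 6^(6 + 1) + 1 ↦ 7^(7 + 1) + 1|_7 = 5764802 ⇒ 5764801
(5) 5764801|_7 = 7^(7 + 1) ↦ 8^(8 + 1)|_8 = 134217728 ⇒ 134217727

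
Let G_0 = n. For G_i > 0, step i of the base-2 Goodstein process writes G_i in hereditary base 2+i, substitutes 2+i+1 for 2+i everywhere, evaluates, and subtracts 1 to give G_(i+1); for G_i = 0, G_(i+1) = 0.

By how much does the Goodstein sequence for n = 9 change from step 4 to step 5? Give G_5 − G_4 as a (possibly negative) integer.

i=0: 9 = 2^(2 + 1) + 1 (b=2); 2→3: 3^(3 + 1) + 1 = 82; 82−1 = 81
i=1: 81 = 3^(3 + 1) (b=3); 3→4: 4^(4 + 1) = 1024; 1024−1 = 1023
i=2: 1023 = 3·4^4 + 3·4^3 + 3·4^2 + 3·4 + 3 (b=4); 4→5: 3·5^5 + 3·5^3 + 3·5^2 + 3·5 + 3 = 9843; 9843−1 = 9842
i=3: 9842 = 3·5^5 + 3·5^3 + 3·5^2 + 3·5 + 2 (b=5); 5→6: 3·6^6 + 3·6^3 + 3·6^2 + 3·6 + 2 = 140744; 140744−1 = 140743
i=4: 140743 = 3·6^6 + 3·6^3 + 3·6^2 + 3·6 + 1 (b=6); 6→7: 3·7^7 + 3·7^3 + 3·7^2 + 3·7 + 1 = 2471827; 2471827−1 = 2471826

2331083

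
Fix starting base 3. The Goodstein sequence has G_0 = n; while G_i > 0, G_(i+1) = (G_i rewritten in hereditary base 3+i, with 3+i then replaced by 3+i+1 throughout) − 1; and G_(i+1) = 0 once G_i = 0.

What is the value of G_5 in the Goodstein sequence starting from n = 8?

11

[0] 8 ≡ 2·3 + 2 (base 3). Lift 4: 10. −1: 9.
[1] 9 ≡ 2·4 + 1 (base 4). Lift 5: 11. −1: 10.
[2] 10 ≡ 2·5 (base 5). Lift 6: 12. −1: 11.
[3] 11 ≡ 6 + 5 (base 6). Lift 7: 12. −1: 11.
[4] 11 ≡ 7 + 4 (base 7). Lift 8: 12. −1: 11.
[5] 11 ≡ 8 + 3 (base 8). Lift 9: 12. −1: 11.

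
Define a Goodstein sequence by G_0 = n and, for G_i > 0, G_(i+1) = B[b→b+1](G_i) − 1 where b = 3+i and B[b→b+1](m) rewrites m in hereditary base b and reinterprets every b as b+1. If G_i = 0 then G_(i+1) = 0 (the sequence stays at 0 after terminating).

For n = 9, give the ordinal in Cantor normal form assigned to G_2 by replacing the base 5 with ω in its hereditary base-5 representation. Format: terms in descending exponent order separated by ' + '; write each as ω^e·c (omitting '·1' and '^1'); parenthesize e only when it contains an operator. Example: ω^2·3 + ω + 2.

ω·3 + 2

i=0: 9 = 3^2 (b=3); 3→4: 4^2 = 16; 16−1 = 15
i=1: 15 = 3·4 + 3 (b=4); 4→5: 3·5 + 3 = 18; 18−1 = 17
i=2: 17 = 3·5 + 2 (b=5); 5→6: 3·6 + 2 = 20; 20−1 = 19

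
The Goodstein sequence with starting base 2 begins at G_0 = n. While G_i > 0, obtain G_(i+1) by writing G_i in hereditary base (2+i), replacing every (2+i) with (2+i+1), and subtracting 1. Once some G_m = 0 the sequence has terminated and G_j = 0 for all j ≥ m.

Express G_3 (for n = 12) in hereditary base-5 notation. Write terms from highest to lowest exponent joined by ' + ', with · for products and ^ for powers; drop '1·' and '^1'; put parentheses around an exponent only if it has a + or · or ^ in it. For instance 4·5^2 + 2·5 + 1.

base 2: 12 = 2^(2 + 1) + 2^2; at 3: 3^(3 + 1) + 3^3 = 108; next = 107
base 3: 107 = 3^(3 + 1) + 2·3^2 + 2·3 + 2; at 4: 4^(4 + 1) + 2·4^2 + 2·4 + 2 = 1066; next = 1065
base 4: 1065 = 4^(4 + 1) + 2·4^2 + 2·4 + 1; at 5: 5^(5 + 1) + 2·5^2 + 2·5 + 1 = 15686; next = 15685
base 5: 15685 = 5^(5 + 1) + 2·5^2 + 2·5; at 6: 6^(6 + 1) + 2·6^2 + 2·6 = 280020; next = 280019

5^(5 + 1) + 2·5^2 + 2·5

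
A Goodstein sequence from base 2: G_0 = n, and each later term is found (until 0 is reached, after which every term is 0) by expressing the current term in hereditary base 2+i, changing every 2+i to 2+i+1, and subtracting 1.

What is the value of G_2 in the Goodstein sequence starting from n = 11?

1027

[0] 11 ≡ 2^(2 + 1) + 2 + 1 (base 2). Lift 3: 85. −1: 84.
[1] 84 ≡ 3^(3 + 1) + 3 (base 3). Lift 4: 1028. −1: 1027.
[2] 1027 ≡ 4^(4 + 1) + 3 (base 4). Lift 5: 15628. −1: 15627.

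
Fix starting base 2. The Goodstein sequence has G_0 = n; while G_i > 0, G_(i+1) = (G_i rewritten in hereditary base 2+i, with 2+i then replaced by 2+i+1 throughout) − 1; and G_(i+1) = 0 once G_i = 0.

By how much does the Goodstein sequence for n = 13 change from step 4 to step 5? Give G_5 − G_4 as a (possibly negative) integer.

5485287

i=0: 13 = 2^(2 + 1) + 2^2 + 1 (b=2); 2→3: 3^(3 + 1) + 3^3 + 1 = 109; 109−1 = 108
i=1: 108 = 3^(3 + 1) + 3^3 (b=3); 3→4: 4^(4 + 1) + 4^4 = 1280; 1280−1 = 1279
i=2: 1279 = 4^(4 + 1) + 3·4^3 + 3·4^2 + 3·4 + 3 (b=4); 4→5: 5^(5 + 1) + 3·5^3 + 3·5^2 + 3·5 + 3 = 16093; 16093−1 = 16092
i=3: 16092 = 5^(5 + 1) + 3·5^3 + 3·5^2 + 3·5 + 2 (b=5); 5→6: 6^(6 + 1) + 3·6^3 + 3·6^2 + 3·6 + 2 = 280712; 280712−1 = 280711
i=4: 280711 = 6^(6 + 1) + 3·6^3 + 3·6^2 + 3·6 + 1 (b=6); 6→7: 7^(7 + 1) + 3·7^3 + 3·7^2 + 3·7 + 1 = 5765999; 5765999−1 = 5765998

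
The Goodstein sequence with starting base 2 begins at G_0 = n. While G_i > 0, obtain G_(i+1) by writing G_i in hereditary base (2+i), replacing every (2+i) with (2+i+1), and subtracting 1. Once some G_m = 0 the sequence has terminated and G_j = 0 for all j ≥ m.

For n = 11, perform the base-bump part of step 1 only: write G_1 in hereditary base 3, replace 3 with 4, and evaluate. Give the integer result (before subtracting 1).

1028

G_0=11  [base 2] 2^(2 + 1) + 2 + 1  →[2↦3]→  3^(3 + 1) + 3 + 1 = 85  −1 ⇒ G_1=84
G_1=84  [base 3] 3^(3 + 1) + 3  →[3↦4]→  4^(4 + 1) + 4 = 1028  −1 ⇒ G_2=1027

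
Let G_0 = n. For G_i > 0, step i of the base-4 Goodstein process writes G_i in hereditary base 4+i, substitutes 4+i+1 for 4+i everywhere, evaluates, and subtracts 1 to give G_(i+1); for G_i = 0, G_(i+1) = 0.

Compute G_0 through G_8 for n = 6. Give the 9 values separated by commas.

base 4: 6 = 4 + 2; at 5: 5 + 2 = 7; next = 6
base 5: 6 = 5 + 1; at 6: 6 + 1 = 7; next = 6
base 6: 6 = 6; at 7: 7 = 7; next = 6
base 7: 6 = 6; at 8: 6 = 6; next = 5
base 8: 5 = 5; at 9: 5 = 5; next = 4
base 9: 4 = 4; at 10: 4 = 4; next = 3
base 10: 3 = 3; at 11: 3 = 3; next = 2
base 11: 2 = 2; at 12: 2 = 2; next = 1

6, 6, 6, 6, 5, 4, 3, 2, 1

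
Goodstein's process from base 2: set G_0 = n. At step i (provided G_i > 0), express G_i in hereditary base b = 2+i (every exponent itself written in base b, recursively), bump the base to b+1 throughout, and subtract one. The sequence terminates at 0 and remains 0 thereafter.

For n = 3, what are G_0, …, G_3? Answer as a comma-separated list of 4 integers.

3, 3, 3, 2

G_0 = 3. HB_2(3) = 2 + 1. Bump = 4. G_1 = 3.
G_1 = 3. HB_3(3) = 3. Bump = 4. G_2 = 3.
G_2 = 3. HB_4(3) = 3. Bump = 3. G_3 = 2.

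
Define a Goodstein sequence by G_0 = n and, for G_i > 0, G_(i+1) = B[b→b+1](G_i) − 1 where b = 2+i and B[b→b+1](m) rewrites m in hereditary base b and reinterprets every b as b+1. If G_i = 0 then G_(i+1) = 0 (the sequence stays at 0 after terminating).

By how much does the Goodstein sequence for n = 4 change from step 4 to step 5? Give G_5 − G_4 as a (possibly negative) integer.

G_0 = 4. HB_2(4) = 2^2. Bump = 27. G_1 = 26.
G_1 = 26. HB_3(26) = 2·3^2 + 2·3 + 2. Bump = 42. G_2 = 41.
G_2 = 41. HB_4(41) = 2·4^2 + 2·4 + 1. Bump = 61. G_3 = 60.
G_3 = 60. HB_5(60) = 2·5^2 + 2·5. Bump = 84. G_4 = 83.
G_4 = 83. HB_6(83) = 2·6^2 + 6 + 5. Bump = 110. G_5 = 109.

26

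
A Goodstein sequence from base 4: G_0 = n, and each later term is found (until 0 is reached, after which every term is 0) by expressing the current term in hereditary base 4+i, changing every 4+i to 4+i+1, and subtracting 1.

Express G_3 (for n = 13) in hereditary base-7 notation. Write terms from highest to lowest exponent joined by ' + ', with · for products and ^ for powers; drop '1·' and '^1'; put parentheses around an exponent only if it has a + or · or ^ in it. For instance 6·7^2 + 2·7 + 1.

2·7 + 4

i=0: 13 = 3·4 + 1 (b=4); 4→5: 3·5 + 1 = 16; 16−1 = 15
i=1: 15 = 3·5 (b=5); 5→6: 3·6 = 18; 18−1 = 17
i=2: 17 = 2·6 + 5 (b=6); 6→7: 2·7 + 5 = 19; 19−1 = 18
i=3: 18 = 2·7 + 4 (b=7); 7→8: 2·8 + 4 = 20; 20−1 = 19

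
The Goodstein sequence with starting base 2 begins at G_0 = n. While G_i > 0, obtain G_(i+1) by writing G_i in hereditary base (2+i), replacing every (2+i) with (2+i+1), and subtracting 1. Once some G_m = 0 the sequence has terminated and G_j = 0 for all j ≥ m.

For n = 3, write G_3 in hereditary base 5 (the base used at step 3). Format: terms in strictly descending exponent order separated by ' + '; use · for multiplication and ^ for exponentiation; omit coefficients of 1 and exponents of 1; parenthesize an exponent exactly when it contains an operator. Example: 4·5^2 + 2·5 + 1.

(0) 3|_2 = 2 + 1 ↦ 3 + 1|_3 = 4 ⇒ 3
(1) 3|_3 = 3 ↦ 4|_4 = 4 ⇒ 3
(2) 3|_4 = 3 ↦ 3|_5 = 3 ⇒ 2
(3) 2|_5 = 2 ↦ 2|_6 = 2 ⇒ 1

2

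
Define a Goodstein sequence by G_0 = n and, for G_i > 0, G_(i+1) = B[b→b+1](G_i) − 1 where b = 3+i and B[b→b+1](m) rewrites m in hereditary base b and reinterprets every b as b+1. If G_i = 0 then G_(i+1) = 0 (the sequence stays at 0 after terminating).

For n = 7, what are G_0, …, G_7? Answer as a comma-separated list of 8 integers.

(0) 7|_3 = 2·3 + 1 ↦ 2·4 + 1|_4 = 9 ⇒ 8
(1) 8|_4 = 2·4 ↦ 2·5|_5 = 10 ⇒ 9
(2) 9|_5 = 5 + 4 ↦ 6 + 4|_6 = 10 ⇒ 9
(3) 9|_6 = 6 + 3 ↦ 7 + 3|_7 = 10 ⇒ 9
(4) 9|_7 = 7 + 2 ↦ 8 + 2|_8 = 10 ⇒ 9
(5) 9|_8 = 8 + 1 ↦ 9 + 1|_9 = 10 ⇒ 9
(6) 9|_9 = 9 ↦ 10|_10 = 10 ⇒ 9

7, 8, 9, 9, 9, 9, 9, 9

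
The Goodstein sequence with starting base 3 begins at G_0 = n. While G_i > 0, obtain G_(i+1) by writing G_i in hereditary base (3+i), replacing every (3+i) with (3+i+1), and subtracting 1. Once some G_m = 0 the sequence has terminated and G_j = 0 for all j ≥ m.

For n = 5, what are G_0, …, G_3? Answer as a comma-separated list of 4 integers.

5, 5, 5, 5

base 3: 5 = 3 + 2; at 4: 4 + 2 = 6; next = 5
base 4: 5 = 4 + 1; at 5: 5 + 1 = 6; next = 5
base 5: 5 = 5; at 6: 6 = 6; next = 5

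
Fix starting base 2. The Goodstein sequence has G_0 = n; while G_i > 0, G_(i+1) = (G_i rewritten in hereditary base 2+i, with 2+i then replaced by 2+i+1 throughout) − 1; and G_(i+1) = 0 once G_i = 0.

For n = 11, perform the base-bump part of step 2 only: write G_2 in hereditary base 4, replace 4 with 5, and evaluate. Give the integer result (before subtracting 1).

i=0: 11 = 2^(2 + 1) + 2 + 1 (b=2); 2→3: 3^(3 + 1) + 3 + 1 = 85; 85−1 = 84
i=1: 84 = 3^(3 + 1) + 3 (b=3); 3→4: 4^(4 + 1) + 4 = 1028; 1028−1 = 1027
i=2: 1027 = 4^(4 + 1) + 3 (b=4); 4→5: 5^(5 + 1) + 3 = 15628; 15628−1 = 15627

15628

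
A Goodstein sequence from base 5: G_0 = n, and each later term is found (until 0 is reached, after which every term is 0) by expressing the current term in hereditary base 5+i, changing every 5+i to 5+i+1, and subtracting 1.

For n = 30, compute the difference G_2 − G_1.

12

30 —HB5→ 5^2 + 5 —bump→ 6^2 + 6 = 42 —(−1)→ 41
41 —HB6→ 6^2 + 5 —bump→ 7^2 + 5 = 54 —(−1)→ 53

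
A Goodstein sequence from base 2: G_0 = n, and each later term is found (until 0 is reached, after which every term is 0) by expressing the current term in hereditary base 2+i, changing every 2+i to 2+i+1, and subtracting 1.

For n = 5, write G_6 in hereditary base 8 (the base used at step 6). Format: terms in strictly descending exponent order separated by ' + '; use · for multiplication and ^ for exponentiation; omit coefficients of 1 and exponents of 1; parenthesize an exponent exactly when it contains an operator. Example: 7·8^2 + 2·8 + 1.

3·8^3 + 3·8^2 + 2·8 + 7

base 2: 5 = 2^2 + 1; at 3: 3^3 + 1 = 28; next = 27
base 3: 27 = 3^3; at 4: 4^4 = 256; next = 255
base 4: 255 = 3·4^3 + 3·4^2 + 3·4 + 3; at 5: 3·5^3 + 3·5^2 + 3·5 + 3 = 468; next = 467
base 5: 467 = 3·5^3 + 3·5^2 + 3·5 + 2; at 6: 3·6^3 + 3·6^2 + 3·6 + 2 = 776; next = 775
base 6: 775 = 3·6^3 + 3·6^2 + 3·6 + 1; at 7: 3·7^3 + 3·7^2 + 3·7 + 1 = 1198; next = 1197
base 7: 1197 = 3·7^3 + 3·7^2 + 3·7; at 8: 3·8^3 + 3·8^2 + 3·8 = 1752; next = 1751
base 8: 1751 = 3·8^3 + 3·8^2 + 2·8 + 7; at 9: 3·9^3 + 3·9^2 + 2·9 + 7 = 2455; next = 2454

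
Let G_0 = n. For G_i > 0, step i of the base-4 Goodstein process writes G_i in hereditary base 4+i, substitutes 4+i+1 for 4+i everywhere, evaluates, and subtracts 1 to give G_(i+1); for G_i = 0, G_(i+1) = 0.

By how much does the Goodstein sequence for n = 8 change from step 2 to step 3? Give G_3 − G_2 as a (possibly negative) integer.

step 0: 8 = 2·4; sub 5 for 4: 2·5; = 10; G_1 = 10−1 = 9
step 1: 9 = 5 + 4; sub 6 for 5: 6 + 4; = 10; G_2 = 10−1 = 9
step 2: 9 = 6 + 3; sub 7 for 6: 7 + 3; = 10; G_3 = 10−1 = 9

0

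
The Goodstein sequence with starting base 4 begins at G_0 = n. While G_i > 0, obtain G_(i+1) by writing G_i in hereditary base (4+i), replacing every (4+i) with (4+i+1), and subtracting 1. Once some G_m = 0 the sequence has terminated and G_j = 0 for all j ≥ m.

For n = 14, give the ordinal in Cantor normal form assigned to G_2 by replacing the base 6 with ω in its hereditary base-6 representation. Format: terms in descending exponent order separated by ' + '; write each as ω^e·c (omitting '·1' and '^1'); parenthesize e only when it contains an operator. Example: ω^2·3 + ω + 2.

[0] 14 ≡ 3·4 + 2 (base 4). Lift 5: 17. −1: 16.
[1] 16 ≡ 3·5 + 1 (base 5). Lift 6: 19. −1: 18.
[2] 18 ≡ 3·6 (base 6). Lift 7: 21. −1: 20.

ω·3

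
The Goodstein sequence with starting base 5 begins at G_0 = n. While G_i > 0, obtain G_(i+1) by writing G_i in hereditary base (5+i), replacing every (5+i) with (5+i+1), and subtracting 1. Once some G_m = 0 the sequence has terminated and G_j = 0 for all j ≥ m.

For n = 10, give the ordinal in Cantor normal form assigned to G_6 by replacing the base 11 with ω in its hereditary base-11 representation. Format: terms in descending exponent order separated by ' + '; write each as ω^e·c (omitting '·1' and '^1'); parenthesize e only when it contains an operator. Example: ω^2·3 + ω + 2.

step 0: 10 = 2·5; sub 6 for 5: 2·6; = 12; G_1 = 12−1 = 11
step 1: 11 = 6 + 5; sub 7 for 6: 7 + 5; = 12; G_2 = 12−1 = 11
step 2: 11 = 7 + 4; sub 8 for 7: 8 + 4; = 12; G_3 = 12−1 = 11
step 3: 11 = 8 + 3; sub 9 for 8: 9 + 3; = 12; G_4 = 12−1 = 11
step 4: 11 = 9 + 2; sub 10 for 9: 10 + 2; = 12; G_5 = 12−1 = 11
step 5: 11 = 10 + 1; sub 11 for 10: 11 + 1; = 12; G_6 = 12−1 = 11

ω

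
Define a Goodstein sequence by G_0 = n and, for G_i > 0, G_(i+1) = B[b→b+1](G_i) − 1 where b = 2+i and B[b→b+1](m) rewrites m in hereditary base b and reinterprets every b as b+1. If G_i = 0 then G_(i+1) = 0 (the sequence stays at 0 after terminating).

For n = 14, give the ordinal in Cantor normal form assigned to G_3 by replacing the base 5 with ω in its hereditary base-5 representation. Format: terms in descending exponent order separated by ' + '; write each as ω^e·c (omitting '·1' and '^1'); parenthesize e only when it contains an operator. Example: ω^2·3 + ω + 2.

G_0 = 14. HB_2(14) = 2^(2 + 1) + 2^2 + 2. Bump = 111. G_1 = 110.
G_1 = 110. HB_3(110) = 3^(3 + 1) + 3^3 + 2. Bump = 1282. G_2 = 1281.
G_2 = 1281. HB_4(1281) = 4^(4 + 1) + 4^4 + 1. Bump = 18751. G_3 = 18750.
G_3 = 18750. HB_5(18750) = 5^(5 + 1) + 5^5. Bump = 326592. G_4 = 326591.

ω^(ω + 1) + ω^ω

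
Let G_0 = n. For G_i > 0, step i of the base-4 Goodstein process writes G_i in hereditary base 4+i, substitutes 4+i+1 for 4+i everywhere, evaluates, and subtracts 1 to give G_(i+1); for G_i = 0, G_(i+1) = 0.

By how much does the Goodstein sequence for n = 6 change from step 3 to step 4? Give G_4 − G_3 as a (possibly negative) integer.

-1

i=0: 6 = 4 + 2 (b=4); 4→5: 5 + 2 = 7; 7−1 = 6
i=1: 6 = 5 + 1 (b=5); 5→6: 6 + 1 = 7; 7−1 = 6
i=2: 6 = 6 (b=6); 6→7: 7 = 7; 7−1 = 6
i=3: 6 = 6 (b=7); 7→8: 6 = 6; 6−1 = 5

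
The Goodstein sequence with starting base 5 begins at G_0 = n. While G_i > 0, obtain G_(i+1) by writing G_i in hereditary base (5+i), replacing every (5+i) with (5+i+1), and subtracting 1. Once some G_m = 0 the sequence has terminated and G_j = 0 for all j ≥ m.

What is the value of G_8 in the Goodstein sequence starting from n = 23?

43

(0) 23|_5 = 4·5 + 3 ↦ 4·6 + 3|_6 = 27 ⇒ 26
(1) 26|_6 = 4·6 + 2 ↦ 4·7 + 2|_7 = 30 ⇒ 29
(2) 29|_7 = 4·7 + 1 ↦ 4·8 + 1|_8 = 33 ⇒ 32
(3) 32|_8 = 4·8 ↦ 4·9|_9 = 36 ⇒ 35
(4) 35|_9 = 3·9 + 8 ↦ 3·10 + 8|_10 = 38 ⇒ 37
(5) 37|_10 = 3·10 + 7 ↦ 3·11 + 7|_11 = 40 ⇒ 39
(6) 39|_11 = 3·11 + 6 ↦ 3·12 + 6|_12 = 42 ⇒ 41
(7) 41|_12 = 3·12 + 5 ↦ 3·13 + 5|_13 = 44 ⇒ 43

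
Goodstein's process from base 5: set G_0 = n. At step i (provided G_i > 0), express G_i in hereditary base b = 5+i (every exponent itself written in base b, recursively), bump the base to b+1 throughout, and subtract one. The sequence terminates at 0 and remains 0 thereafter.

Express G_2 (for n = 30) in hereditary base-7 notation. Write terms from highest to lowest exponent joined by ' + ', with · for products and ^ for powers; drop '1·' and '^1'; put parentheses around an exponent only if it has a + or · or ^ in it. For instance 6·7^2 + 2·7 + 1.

7^2 + 4

[0] 30 ≡ 5^2 + 5 (base 5). Lift 6: 42. −1: 41.
[1] 41 ≡ 6^2 + 5 (base 6). Lift 7: 54. −1: 53.
[2] 53 ≡ 7^2 + 4 (base 7). Lift 8: 68. −1: 67.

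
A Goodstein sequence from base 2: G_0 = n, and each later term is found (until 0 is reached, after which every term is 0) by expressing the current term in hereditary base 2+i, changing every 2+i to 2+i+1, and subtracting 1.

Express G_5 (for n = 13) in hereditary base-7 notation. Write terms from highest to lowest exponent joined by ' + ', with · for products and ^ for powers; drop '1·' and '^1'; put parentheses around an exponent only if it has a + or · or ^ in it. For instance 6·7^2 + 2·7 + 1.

7^(7 + 1) + 3·7^3 + 3·7^2 + 3·7

13 —HB2→ 2^(2 + 1) + 2^2 + 1 —bump→ 3^(3 + 1) + 3^3 + 1 = 109 —(−1)→ 108
108 —HB3→ 3^(3 + 1) + 3^3 —bump→ 4^(4 + 1) + 4^4 = 1280 —(−1)→ 1279
1279 —HB4→ 4^(4 + 1) + 3·4^3 + 3·4^2 + 3·4 + 3 —bump→ 5^(5 + 1) + 3·5^3 + 3·5^2 + 3·5 + 3 = 16093 —(−1)→ 16092
16092 —HB5→ 5^(5 + 1) + 3·5^3 + 3·5^2 + 3·5 + 2 —bump→ 6^(6 + 1) + 3·6^3 + 3·6^2 + 3·6 + 2 = 280712 —(−1)→ 280711
280711 —HB6→ 6^(6 + 1) + 3·6^3 + 3·6^2 + 3·6 + 1 —bump→ 7^(7 + 1) + 3·7^3 + 3·7^2 + 3·7 + 1 = 5765999 —(−1)→ 5765998
5765998 —HB7→ 7^(7 + 1) + 3·7^3 + 3·7^2 + 3·7 —bump→ 8^(8 + 1) + 3·8^3 + 3·8^2 + 3·8 = 134219480 —(−1)→ 134219479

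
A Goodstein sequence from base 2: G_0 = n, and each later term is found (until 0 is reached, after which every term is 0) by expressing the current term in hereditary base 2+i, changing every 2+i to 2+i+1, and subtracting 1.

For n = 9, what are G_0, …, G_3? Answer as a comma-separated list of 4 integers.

(0) 9|_2 = 2^(2 + 1) + 1 ↦ 3^(3 + 1) + 1|_3 = 82 ⇒ 81
(1) 81|_3 = 3^(3 + 1) ↦ 4^(4 + 1)|_4 = 1024 ⇒ 1023
(2) 1023|_4 = 3·4^4 + 3·4^3 + 3·4^2 + 3·4 + 3 ↦ 3·5^5 + 3·5^3 + 3·5^2 + 3·5 + 3|_5 = 9843 ⇒ 9842

9, 81, 1023, 9842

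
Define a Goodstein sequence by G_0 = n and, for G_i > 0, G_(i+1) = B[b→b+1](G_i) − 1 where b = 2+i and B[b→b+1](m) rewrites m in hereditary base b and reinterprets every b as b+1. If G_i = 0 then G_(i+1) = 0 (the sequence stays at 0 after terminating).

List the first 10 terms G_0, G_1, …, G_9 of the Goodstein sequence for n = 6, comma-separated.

6, 29, 257, 3125, 46655, 98039, 187243, 332147, 555551, 885775

G_0=6  [base 2] 2^2 + 2  →[2↦3]→  3^3 + 3 = 30  −1 ⇒ G_1=29
G_1=29  [base 3] 3^3 + 2  →[3↦4]→  4^4 + 2 = 258  −1 ⇒ G_2=257
G_2=257  [base 4] 4^4 + 1  →[4↦5]→  5^5 + 1 = 3126  −1 ⇒ G_3=3125
G_3=3125  [base 5] 5^5  →[5↦6]→  6^6 = 46656  −1 ⇒ G_4=46655
G_4=46655  [base 6] 5·6^5 + 5·6^4 + 5·6^3 + 5·6^2 + 5·6 + 5  →[6↦7]→  5·7^5 + 5·7^4 + 5·7^3 + 5·7^2 + 5·7 + 5 = 98040  −1 ⇒ G_5=98039
G_5=98039  [base 7] 5·7^5 + 5·7^4 + 5·7^3 + 5·7^2 + 5·7 + 4  →[7↦8]→  5·8^5 + 5·8^4 + 5·8^3 + 5·8^2 + 5·8 + 4 = 187244  −1 ⇒ G_6=187243
G_6=187243  [base 8] 5·8^5 + 5·8^4 + 5·8^3 + 5·8^2 + 5·8 + 3  →[8↦9]→  5·9^5 + 5·9^4 + 5·9^3 + 5·9^2 + 5·9 + 3 = 332148  −1 ⇒ G_7=332147
G_7=332147  [base 9] 5·9^5 + 5·9^4 + 5·9^3 + 5·9^2 + 5·9 + 2  →[9↦10]→  5·10^5 + 5·10^4 + 5·10^3 + 5·10^2 + 5·10 + 2 = 555552  −1 ⇒ G_8=555551
G_8=555551  [base 10] 5·10^5 + 5·10^4 + 5·10^3 + 5·10^2 + 5·10 + 1  →[10↦11]→  5·11^5 + 5·11^4 + 5·11^3 + 5·11^2 + 5·11 + 1 = 885776  −1 ⇒ G_9=885775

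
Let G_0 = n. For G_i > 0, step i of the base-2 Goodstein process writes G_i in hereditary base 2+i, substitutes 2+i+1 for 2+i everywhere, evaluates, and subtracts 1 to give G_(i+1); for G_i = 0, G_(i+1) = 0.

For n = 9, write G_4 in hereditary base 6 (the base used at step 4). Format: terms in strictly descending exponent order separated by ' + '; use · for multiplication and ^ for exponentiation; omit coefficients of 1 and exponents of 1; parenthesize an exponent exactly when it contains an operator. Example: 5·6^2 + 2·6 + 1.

9 —HB2→ 2^(2 + 1) + 1 —bump→ 3^(3 + 1) + 1 = 82 —(−1)→ 81
81 —HB3→ 3^(3 + 1) —bump→ 4^(4 + 1) = 1024 —(−1)→ 1023
1023 —HB4→ 3·4^4 + 3·4^3 + 3·4^2 + 3·4 + 3 —bump→ 3·5^5 + 3·5^3 + 3·5^2 + 3·5 + 3 = 9843 —(−1)→ 9842
9842 —HB5→ 3·5^5 + 3·5^3 + 3·5^2 + 3·5 + 2 —bump→ 3·6^6 + 3·6^3 + 3·6^2 + 3·6 + 2 = 140744 —(−1)→ 140743

3·6^6 + 3·6^3 + 3·6^2 + 3·6 + 1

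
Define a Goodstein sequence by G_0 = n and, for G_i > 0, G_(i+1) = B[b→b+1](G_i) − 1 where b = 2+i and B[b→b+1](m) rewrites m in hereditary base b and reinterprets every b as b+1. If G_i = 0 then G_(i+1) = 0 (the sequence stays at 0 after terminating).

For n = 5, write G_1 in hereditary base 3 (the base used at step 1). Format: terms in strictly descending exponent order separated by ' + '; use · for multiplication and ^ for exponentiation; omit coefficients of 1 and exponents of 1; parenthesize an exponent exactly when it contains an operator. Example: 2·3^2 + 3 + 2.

base 2: 5 = 2^2 + 1; at 3: 3^3 + 1 = 28; next = 27
base 3: 27 = 3^3; at 4: 4^4 = 256; next = 255

3^3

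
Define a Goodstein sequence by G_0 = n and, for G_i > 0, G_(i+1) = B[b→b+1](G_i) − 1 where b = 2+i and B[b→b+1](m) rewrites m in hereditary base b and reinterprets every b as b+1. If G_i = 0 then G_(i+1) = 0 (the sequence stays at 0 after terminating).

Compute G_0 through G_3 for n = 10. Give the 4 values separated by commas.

10, 83, 1025, 15625

i=0: 10 = 2^(2 + 1) + 2 (b=2); 2→3: 3^(3 + 1) + 3 = 84; 84−1 = 83
i=1: 83 = 3^(3 + 1) + 2 (b=3); 3→4: 4^(4 + 1) + 2 = 1026; 1026−1 = 1025
i=2: 1025 = 4^(4 + 1) + 1 (b=4); 4→5: 5^(5 + 1) + 1 = 15626; 15626−1 = 15625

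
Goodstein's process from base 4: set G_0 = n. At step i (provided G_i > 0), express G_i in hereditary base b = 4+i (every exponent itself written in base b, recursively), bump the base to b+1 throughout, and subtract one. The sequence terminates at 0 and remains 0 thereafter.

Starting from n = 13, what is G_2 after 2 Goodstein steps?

17

13 —HB4→ 3·4 + 1 —bump→ 3·5 + 1 = 16 —(−1)→ 15
15 —HB5→ 3·5 —bump→ 3·6 = 18 —(−1)→ 17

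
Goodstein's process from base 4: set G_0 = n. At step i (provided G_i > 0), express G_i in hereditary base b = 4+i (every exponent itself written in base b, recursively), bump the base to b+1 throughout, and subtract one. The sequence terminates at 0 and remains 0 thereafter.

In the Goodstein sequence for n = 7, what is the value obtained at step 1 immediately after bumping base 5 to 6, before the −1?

8

G_0=7  [base 4] 4 + 3  →[4↦5]→  5 + 3 = 8  −1 ⇒ G_1=7
G_1=7  [base 5] 5 + 2  →[5↦6]→  6 + 2 = 8  −1 ⇒ G_2=7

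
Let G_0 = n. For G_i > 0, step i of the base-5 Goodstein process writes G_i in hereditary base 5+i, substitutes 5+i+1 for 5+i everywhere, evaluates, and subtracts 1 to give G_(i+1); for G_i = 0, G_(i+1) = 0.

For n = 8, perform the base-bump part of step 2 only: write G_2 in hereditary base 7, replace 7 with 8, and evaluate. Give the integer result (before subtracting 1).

(0) 8|_5 = 5 + 3 ↦ 6 + 3|_6 = 9 ⇒ 8
(1) 8|_6 = 6 + 2 ↦ 7 + 2|_7 = 9 ⇒ 8
(2) 8|_7 = 7 + 1 ↦ 8 + 1|_8 = 9 ⇒ 8

9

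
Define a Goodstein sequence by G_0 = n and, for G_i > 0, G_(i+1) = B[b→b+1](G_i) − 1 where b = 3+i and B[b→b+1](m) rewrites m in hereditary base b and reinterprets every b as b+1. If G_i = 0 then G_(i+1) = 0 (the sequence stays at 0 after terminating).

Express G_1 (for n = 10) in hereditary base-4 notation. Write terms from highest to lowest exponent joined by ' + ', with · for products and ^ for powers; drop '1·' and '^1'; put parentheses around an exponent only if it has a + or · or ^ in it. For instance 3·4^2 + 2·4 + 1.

4^2

G_0=10  [base 3] 3^2 + 1  →[3↦4]→  4^2 + 1 = 17  −1 ⇒ G_1=16
G_1=16  [base 4] 4^2  →[4↦5]→  5^2 = 25  −1 ⇒ G_2=24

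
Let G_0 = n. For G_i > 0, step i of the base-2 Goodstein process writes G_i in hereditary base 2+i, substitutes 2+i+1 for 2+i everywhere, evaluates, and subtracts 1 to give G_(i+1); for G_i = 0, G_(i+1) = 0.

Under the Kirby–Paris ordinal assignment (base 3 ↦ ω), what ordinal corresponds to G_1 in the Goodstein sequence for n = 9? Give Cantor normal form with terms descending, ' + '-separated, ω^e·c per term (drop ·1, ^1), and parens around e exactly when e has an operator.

ω^(ω + 1)

(0) 9|_2 = 2^(2 + 1) + 1 ↦ 3^(3 + 1) + 1|_3 = 82 ⇒ 81
(1) 81|_3 = 3^(3 + 1) ↦ 4^(4 + 1)|_4 = 1024 ⇒ 1023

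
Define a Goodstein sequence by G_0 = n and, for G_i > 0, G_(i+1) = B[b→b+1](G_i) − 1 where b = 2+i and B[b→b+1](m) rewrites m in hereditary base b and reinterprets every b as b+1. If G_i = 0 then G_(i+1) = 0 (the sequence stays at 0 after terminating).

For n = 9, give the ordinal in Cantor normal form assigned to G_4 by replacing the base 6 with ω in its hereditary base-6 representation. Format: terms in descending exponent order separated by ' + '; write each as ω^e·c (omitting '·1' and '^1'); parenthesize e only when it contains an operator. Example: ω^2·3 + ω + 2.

ω^ω·3 + ω^3·3 + ω^2·3 + ω·3 + 1

i=0: 9 = 2^(2 + 1) + 1 (b=2); 2→3: 3^(3 + 1) + 1 = 82; 82−1 = 81
i=1: 81 = 3^(3 + 1) (b=3); 3→4: 4^(4 + 1) = 1024; 1024−1 = 1023
i=2: 1023 = 3·4^4 + 3·4^3 + 3·4^2 + 3·4 + 3 (b=4); 4→5: 3·5^5 + 3·5^3 + 3·5^2 + 3·5 + 3 = 9843; 9843−1 = 9842
i=3: 9842 = 3·5^5 + 3·5^3 + 3·5^2 + 3·5 + 2 (b=5); 5→6: 3·6^6 + 3·6^3 + 3·6^2 + 3·6 + 2 = 140744; 140744−1 = 140743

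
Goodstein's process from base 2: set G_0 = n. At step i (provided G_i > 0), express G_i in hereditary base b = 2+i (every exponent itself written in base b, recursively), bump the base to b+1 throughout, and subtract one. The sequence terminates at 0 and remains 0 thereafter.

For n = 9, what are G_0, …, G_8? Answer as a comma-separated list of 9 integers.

9, 81, 1023, 9842, 140743, 2471826, 50333399, 1162263921, 30000003325

G_0=9  [base 2] 2^(2 + 1) + 1  →[2↦3]→  3^(3 + 1) + 1 = 82  −1 ⇒ G_1=81
G_1=81  [base 3] 3^(3 + 1)  →[3↦4]→  4^(4 + 1) = 1024  −1 ⇒ G_2=1023
G_2=1023  [base 4] 3·4^4 + 3·4^3 + 3·4^2 + 3·4 + 3  →[4↦5]→  3·5^5 + 3·5^3 + 3·5^2 + 3·5 + 3 = 9843  −1 ⇒ G_3=9842
G_3=9842  [base 5] 3·5^5 + 3·5^3 + 3·5^2 + 3·5 + 2  →[5↦6]→  3·6^6 + 3·6^3 + 3·6^2 + 3·6 + 2 = 140744  −1 ⇒ G_4=140743
G_4=140743  [base 6] 3·6^6 + 3·6^3 + 3·6^2 + 3·6 + 1  →[6↦7]→  3·7^7 + 3·7^3 + 3·7^2 + 3·7 + 1 = 2471827  −1 ⇒ G_5=2471826
G_5=2471826  [base 7] 3·7^7 + 3·7^3 + 3·7^2 + 3·7  →[7↦8]→  3·8^8 + 3·8^3 + 3·8^2 + 3·8 = 50333400  −1 ⇒ G_6=50333399
G_6=50333399  [base 8] 3·8^8 + 3·8^3 + 3·8^2 + 2·8 + 7  →[8↦9]→  3·9^9 + 3·9^3 + 3·9^2 + 2·9 + 7 = 1162263922  −1 ⇒ G_7=1162263921
G_7=1162263921  [base 9] 3·9^9 + 3·9^3 + 3·9^2 + 2·9 + 6  →[9↦10]→  3·10^10 + 3·10^3 + 3·10^2 + 2·10 + 6 = 30000003326  −1 ⇒ G_8=30000003325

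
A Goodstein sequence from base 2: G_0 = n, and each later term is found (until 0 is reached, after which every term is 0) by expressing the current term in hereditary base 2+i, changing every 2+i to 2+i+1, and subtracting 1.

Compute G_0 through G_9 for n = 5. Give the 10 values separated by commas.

G_0=5  [base 2] 2^2 + 1  →[2↦3]→  3^3 + 1 = 28  −1 ⇒ G_1=27
G_1=27  [base 3] 3^3  →[3↦4]→  4^4 = 256  −1 ⇒ G_2=255
G_2=255  [base 4] 3·4^3 + 3·4^2 + 3·4 + 3  →[4↦5]→  3·5^3 + 3·5^2 + 3·5 + 3 = 468  −1 ⇒ G_3=467
G_3=467  [base 5] 3·5^3 + 3·5^2 + 3·5 + 2  →[5↦6]→  3·6^3 + 3·6^2 + 3·6 + 2 = 776  −1 ⇒ G_4=775
G_4=775  [base 6] 3·6^3 + 3·6^2 + 3·6 + 1  →[6↦7]→  3·7^3 + 3·7^2 + 3·7 + 1 = 1198  −1 ⇒ G_5=1197
G_5=1197  [base 7] 3·7^3 + 3·7^2 + 3·7  →[7↦8]→  3·8^3 + 3·8^2 + 3·8 = 1752  −1 ⇒ G_6=1751
G_6=1751  [base 8] 3·8^3 + 3·8^2 + 2·8 + 7  →[8↦9]→  3·9^3 + 3·9^2 + 2·9 + 7 = 2455  −1 ⇒ G_7=2454
G_7=2454  [base 9] 3·9^3 + 3·9^2 + 2·9 + 6  →[9↦10]→  3·10^3 + 3·10^2 + 2·10 + 6 = 3326  −1 ⇒ G_8=3325
G_8=3325  [base 10] 3·10^3 + 3·10^2 + 2·10 + 5  →[10↦11]→  3·11^3 + 3·11^2 + 2·11 + 5 = 4383  −1 ⇒ G_9=4382

5, 27, 255, 467, 775, 1197, 1751, 2454, 3325, 4382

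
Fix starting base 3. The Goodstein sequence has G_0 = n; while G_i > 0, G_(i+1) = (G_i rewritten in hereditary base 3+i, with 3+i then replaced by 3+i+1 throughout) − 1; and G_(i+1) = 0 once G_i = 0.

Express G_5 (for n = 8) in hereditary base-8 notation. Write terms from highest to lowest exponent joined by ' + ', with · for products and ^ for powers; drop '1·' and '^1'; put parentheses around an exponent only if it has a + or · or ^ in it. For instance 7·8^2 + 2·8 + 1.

G_0=8  [base 3] 2·3 + 2  →[3↦4]→  2·4 + 2 = 10  −1 ⇒ G_1=9
G_1=9  [base 4] 2·4 + 1  →[4↦5]→  2·5 + 1 = 11  −1 ⇒ G_2=10
G_2=10  [base 5] 2·5  →[5↦6]→  2·6 = 12  −1 ⇒ G_3=11
G_3=11  [base 6] 6 + 5  →[6↦7]→  7 + 5 = 12  −1 ⇒ G_4=11
G_4=11  [base 7] 7 + 4  →[7↦8]→  8 + 4 = 12  −1 ⇒ G_5=11
G_5=11  [base 8] 8 + 3  →[8↦9]→  9 + 3 = 12  −1 ⇒ G_6=11

8 + 3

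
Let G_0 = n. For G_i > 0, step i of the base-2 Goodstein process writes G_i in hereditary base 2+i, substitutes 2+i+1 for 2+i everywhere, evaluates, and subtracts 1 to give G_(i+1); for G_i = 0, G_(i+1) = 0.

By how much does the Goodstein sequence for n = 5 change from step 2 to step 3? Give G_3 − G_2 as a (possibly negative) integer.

212

G_0 = 5. HB_2(5) = 2^2 + 1. Bump = 28. G_1 = 27.
G_1 = 27. HB_3(27) = 3^3. Bump = 256. G_2 = 255.
G_2 = 255. HB_4(255) = 3·4^3 + 3·4^2 + 3·4 + 3. Bump = 468. G_3 = 467.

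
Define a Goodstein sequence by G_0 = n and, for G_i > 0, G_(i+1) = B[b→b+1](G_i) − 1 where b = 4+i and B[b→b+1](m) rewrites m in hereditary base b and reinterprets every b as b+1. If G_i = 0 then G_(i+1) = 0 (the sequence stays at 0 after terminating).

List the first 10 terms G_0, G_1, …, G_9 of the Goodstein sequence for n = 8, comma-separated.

8, 9, 9, 9, 9, 9, 9, 8, 7, 6

G_0=8  [base 4] 2·4  →[4↦5]→  2·5 = 10  −1 ⇒ G_1=9
G_1=9  [base 5] 5 + 4  →[5↦6]→  6 + 4 = 10  −1 ⇒ G_2=9
G_2=9  [base 6] 6 + 3  →[6↦7]→  7 + 3 = 10  −1 ⇒ G_3=9
G_3=9  [base 7] 7 + 2  →[7↦8]→  8 + 2 = 10  −1 ⇒ G_4=9
G_4=9  [base 8] 8 + 1  →[8↦9]→  9 + 1 = 10  −1 ⇒ G_5=9
G_5=9  [base 9] 9  →[9↦10]→  10 = 10  −1 ⇒ G_6=9
G_6=9  [base 10] 9  →[10↦11]→  9 = 9  −1 ⇒ G_7=8
G_7=8  [base 11] 8  →[11↦12]→  8 = 8  −1 ⇒ G_8=7
G_8=7  [base 12] 7  →[12↦13]→  7 = 7  −1 ⇒ G_9=6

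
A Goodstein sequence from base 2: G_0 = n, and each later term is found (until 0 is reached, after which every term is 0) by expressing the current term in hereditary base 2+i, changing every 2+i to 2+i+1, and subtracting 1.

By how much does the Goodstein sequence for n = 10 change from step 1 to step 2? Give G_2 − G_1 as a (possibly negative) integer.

942

base 2: 10 = 2^(2 + 1) + 2; at 3: 3^(3 + 1) + 3 = 84; next = 83
base 3: 83 = 3^(3 + 1) + 2; at 4: 4^(4 + 1) + 2 = 1026; next = 1025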